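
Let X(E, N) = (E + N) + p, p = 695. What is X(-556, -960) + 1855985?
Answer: 1855164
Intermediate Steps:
X(E, N) = 695 + E + N (X(E, N) = (E + N) + 695 = 695 + E + N)
X(-556, -960) + 1855985 = (695 - 556 - 960) + 1855985 = -821 + 1855985 = 1855164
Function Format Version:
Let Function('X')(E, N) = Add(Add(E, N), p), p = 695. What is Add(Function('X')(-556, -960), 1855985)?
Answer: 1855164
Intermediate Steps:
Function('X')(E, N) = Add(695, E, N) (Function('X')(E, N) = Add(Add(E, N), 695) = Add(695, E, N))
Add(Function('X')(-556, -960), 1855985) = Add(Add(695, -556, -960), 1855985) = Add(-821, 1855985) = 1855164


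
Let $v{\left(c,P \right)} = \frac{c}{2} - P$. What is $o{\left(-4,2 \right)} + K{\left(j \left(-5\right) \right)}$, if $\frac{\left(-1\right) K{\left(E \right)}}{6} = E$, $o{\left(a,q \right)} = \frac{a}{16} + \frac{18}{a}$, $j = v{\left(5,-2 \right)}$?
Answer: $\frac{521}{4} \approx 130.25$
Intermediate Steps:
$v{\left(c,P \right)} = \frac{c}{2} - P$ ($v{\left(c,P \right)} = c \frac{1}{2} - P = \frac{c}{2} - P$)
$j = \frac{9}{2}$ ($j = \frac{1}{2} \cdot 5 - -2 = \frac{5}{2} + 2 = \frac{9}{2} \approx 4.5$)
$o{\left(a,q \right)} = \frac{18}{a} + \frac{a}{16}$ ($o{\left(a,q \right)} = a \frac{1}{16} + \frac{18}{a} = \frac{a}{16} + \frac{18}{a} = \frac{18}{a} + \frac{a}{16}$)
$K{\left(E \right)} = - 6 E$
$o{\left(-4,2 \right)} + K{\left(j \left(-5\right) \right)} = \left(\frac{18}{-4} + \frac{1}{16} \left(-4\right)\right) - 6 \cdot \frac{9}{2} \left(-5\right) = \left(18 \left(- \frac{1}{4}\right) - \frac{1}{4}\right) - -135 = \left(- \frac{9}{2} - \frac{1}{4}\right) + 135 = - \frac{19}{4} + 135 = \frac{521}{4}$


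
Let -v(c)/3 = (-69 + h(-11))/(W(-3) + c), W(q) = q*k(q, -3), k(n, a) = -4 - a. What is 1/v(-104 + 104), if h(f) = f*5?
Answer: 1/124 ≈ 0.0080645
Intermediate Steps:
W(q) = -q (W(q) = q*(-4 - 1*(-3)) = q*(-4 + 3) = q*(-1) = -q)
h(f) = 5*f
v(c) = 372/(3 + c) (v(c) = -3*(-69 + 5*(-11))/(-1*(-3) + c) = -3*(-69 - 55)/(3 + c) = -(-372)/(3 + c) = 372/(3 + c))
1/v(-104 + 104) = 1/(372/(3 + (-104 + 104))) = 1/(372/(3 + 0)) = 1/(372/3) = 1/(372*(⅓)) = 1/124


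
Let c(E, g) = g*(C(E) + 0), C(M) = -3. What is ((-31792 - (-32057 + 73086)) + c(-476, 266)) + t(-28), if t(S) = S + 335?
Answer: -73312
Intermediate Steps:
c(E, g) = -3*g (c(E, g) = g*(-3 + 0) = g*(-3) = -3*g)
t(S) = 335 + S
((-31792 - (-32057 + 73086)) + c(-476, 266)) + t(-28) = ((-31792 - (-32057 + 73086)) - 3*266) + (335 - 28) = ((-31792 - 1*41029) - 798) + 307 = ((-31792 - 41029) - 798) + 307 = (-72821 - 798) + 307 = -73619 + 307 = -73312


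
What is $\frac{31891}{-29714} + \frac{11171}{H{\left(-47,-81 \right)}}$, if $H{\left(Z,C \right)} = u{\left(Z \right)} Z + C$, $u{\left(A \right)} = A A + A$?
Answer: $- \frac{3575090339}{3021765230} \approx -1.1831$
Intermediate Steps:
$u{\left(A \right)} = A + A^{2}$ ($u{\left(A \right)} = A^{2} + A = A + A^{2}$)
$H{\left(Z,C \right)} = C + Z^{2} \left(1 + Z\right)$ ($H{\left(Z,C \right)} = Z \left(1 + Z\right) Z + C = Z^{2} \left(1 + Z\right) + C = C + Z^{2} \left(1 + Z\right)$)
$\frac{31891}{-29714} + \frac{11171}{H{\left(-47,-81 \right)}} = \frac{31891}{-29714} + \frac{11171}{-81 + \left(-47\right)^{2} \left(1 - 47\right)} = 31891 \left(- \frac{1}{29714}\right) + \frac{11171}{-81 + 2209 \left(-46\right)} = - \frac{31891}{29714} + \frac{11171}{-81 - 101614} = - \frac{31891}{29714} + \frac{11171}{-101695} = - \frac{31891}{29714} + 11171 \left(- \frac{1}{101695}\right) = - \frac{31891}{29714} - \frac{11171}{101695} = - \frac{3575090339}{3021765230}$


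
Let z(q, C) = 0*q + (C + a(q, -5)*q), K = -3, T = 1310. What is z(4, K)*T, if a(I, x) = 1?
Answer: 1310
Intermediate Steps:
z(q, C) = C + q (z(q, C) = 0*q + (C + 1*q) = 0 + (C + q) = C + q)
z(4, K)*T = (-3 + 4)*1310 = 1*1310 = 1310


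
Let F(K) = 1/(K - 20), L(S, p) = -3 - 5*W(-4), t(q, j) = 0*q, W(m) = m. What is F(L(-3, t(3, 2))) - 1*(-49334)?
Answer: 148001/3 ≈ 49334.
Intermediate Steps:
t(q, j) = 0
L(S, p) = 17 (L(S, p) = -3 - 5*(-4) = -3 + 20 = 17)
F(K) = 1/(-20 + K)
F(L(-3, t(3, 2))) - 1*(-49334) = 1/(-20 + 17) - 1*(-49334) = 1/(-3) + 49334 = -⅓ + 49334 = 148001/3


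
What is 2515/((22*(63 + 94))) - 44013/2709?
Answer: -48402589/3118962 ≈ -15.519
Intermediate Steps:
2515/((22*(63 + 94))) - 44013/2709 = 2515/((22*157)) - 44013*1/2709 = 2515/3454 - 14671/903 = -48402589/3118962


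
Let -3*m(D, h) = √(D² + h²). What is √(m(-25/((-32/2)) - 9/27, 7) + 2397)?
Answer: √(345168 - √116377)/12 ≈ 48.935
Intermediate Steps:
m(D, h) = -√(D² + h²)/3
√(m(-25/((-32/2)) - 9/27, 7) + 2397) = √(-√((-25/((-32/2)) - 9/27)² + 7²)/3 + 2397) = √(-√((-25/((-32*½)) - 9*1/27)² + 49)/3 + 2397) = √(-√((-25/(-16) - ⅓)² + 49)/3 + 2397) = √(-√((-25*(-1/16) - ⅓)² + 49)/3 + 2397) = √(-√((25/16 - ⅓)² + 49)/3 + 2397) = √(-√((59/48)² + 49)/3 + 2397) = √(-√(3481/2304 + 49)/3 + 2397) = √(-√116377/144 + 2397) = √(2397 - √116377/144)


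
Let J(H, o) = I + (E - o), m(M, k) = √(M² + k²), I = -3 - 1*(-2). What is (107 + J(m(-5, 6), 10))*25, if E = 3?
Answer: 2475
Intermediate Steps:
I = -1 (I = -3 + 2 = -1)
J(H, o) = 2 - o (J(H, o) = -1 + (3 - o) = 2 - o)
(107 + J(m(-5, 6), 10))*25 = (107 + (2 - 1*10))*25 = (107 + (2 - 10))*25 = (107 - 8)*25 = 99*25 = 2475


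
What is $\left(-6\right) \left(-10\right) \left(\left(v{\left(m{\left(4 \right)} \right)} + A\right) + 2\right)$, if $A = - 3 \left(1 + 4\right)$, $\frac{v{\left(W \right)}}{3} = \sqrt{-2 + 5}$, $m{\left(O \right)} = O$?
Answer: $-780 + 180 \sqrt{3} \approx -468.23$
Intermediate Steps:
$v{\left(W \right)} = 3 \sqrt{3}$ ($v{\left(W \right)} = 3 \sqrt{-2 + 5} = 3 \sqrt{3}$)
$A = -15$ ($A = \left(-3\right) 5 = -15$)
$\left(-6\right) \left(-10\right) \left(\left(v{\left(m{\left(4 \right)} \right)} + A\right) + 2\right) = \left(-6\right) \left(-10\right) \left(\left(3 \sqrt{3} - 15\right) + 2\right) = 60 \left(\left(-15 + 3 \sqrt{3}\right) + 2\right) = 60 \left(-13 + 3 \sqrt{3}\right) = -780 + 180 \sqrt{3}$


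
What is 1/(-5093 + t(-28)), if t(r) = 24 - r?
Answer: -1/5041 ≈ -0.00019837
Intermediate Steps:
1/(-5093 + t(-28)) = 1/(-5093 + (24 - 1*(-28))) = 1/(-5093 + (24 + 28)) = 1/(-5093 + 52) = 1/(-5041) = -1/5041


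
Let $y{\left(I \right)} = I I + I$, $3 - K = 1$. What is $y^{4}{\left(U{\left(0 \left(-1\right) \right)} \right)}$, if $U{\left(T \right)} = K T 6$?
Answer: $0$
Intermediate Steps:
$K = 2$ ($K = 3 - 1 = 2$)
$U{\left(T \right)} = 12 T$ ($U{\left(T \right)} = 2 T 6 = 12 T$)
$y{\left(I \right)} = I + I^{2}$ ($y{\left(I \right)} = I^{2} + I = I + I^{2}$)
$y^{4}{\left(U{\left(0 \left(-1\right) \right)} \right)} = \left(12 \cdot 0 \left(-1\right) \left(1 + 12 \cdot 0 \left(-1\right)\right)\right)^{4} = \left(12 \cdot 0 \left(1 + 12 \cdot 0\right)\right)^{4} = \left(0 \left(1 + 0\right)\right)^{4} = \left(0 \cdot 1\right)^{4} = 0^{4} = 0$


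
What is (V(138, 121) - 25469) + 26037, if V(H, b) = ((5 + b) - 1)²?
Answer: 16193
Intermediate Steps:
V(H, b) = (4 + b)²
(V(138, 121) - 25469) + 26037 = ((4 + 121)² - 25469) + 26037 = (125² - 25469) + 26037 = (15625 - 25469) + 26037 = -9844 + 26037 = 16193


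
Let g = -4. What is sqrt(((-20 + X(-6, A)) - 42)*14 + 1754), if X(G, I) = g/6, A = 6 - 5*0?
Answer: sqrt(7890)/3 ≈ 29.609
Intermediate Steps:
A = 6 (A = 6 + 0 = 6)
X(G, I) = -2/3 (X(G, I) = -4/6 = -4*1/6 = -2/3)
sqrt(((-20 + X(-6, A)) - 42)*14 + 1754) = sqrt(((-20 - 2/3) - 42)*14 + 1754) = sqrt((-62/3 - 42)*14 + 1754) = sqrt(-188/3*14 + 1754) = sqrt(-2632/3 + 1754) = sqrt(2630/3) = sqrt(7890)/3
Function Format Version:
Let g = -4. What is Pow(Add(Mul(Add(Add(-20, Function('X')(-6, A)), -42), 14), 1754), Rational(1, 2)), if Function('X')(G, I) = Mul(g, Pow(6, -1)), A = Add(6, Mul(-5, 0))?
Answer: Mul(Rational(1, 3), Pow(7890, Rational(1, 2))) ≈ 29.609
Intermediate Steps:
A = 6 (A = Add(6, 0) = 6)
Function('X')(G, I) = Rational(-2, 3) (Function('X')(G, I) = Mul(-4, Pow(6, -1)) = Mul(-4, Rational(1, 6)) = Rational(-2, 3))
Pow(Add(Mul(Add(Add(-20, Function('X')(-6, A)), -42), 14), 1754), Rational(1, 2)) = Pow(Add(Mul(Add(Add(-20, Rational(-2, 3)), -42), 14), 1754), Rational(1, 2)) = Pow(Add(Mul(Add(Rational(-62, 3), -42), 14), 1754), Rational(1, 2)) = Pow(Add(Mul(Rational(-188, 3), 14), 1754), Rational(1, 2)) = Pow(Add(Rational(-2632, 3), 1754), Rational(1, 2)) = Pow(Rational(2630, 3), Rational(1, 2)) = Mul(Rational(1, 3), Pow(7890, Rational(1, 2)))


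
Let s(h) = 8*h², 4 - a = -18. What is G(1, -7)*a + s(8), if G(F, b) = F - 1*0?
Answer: 534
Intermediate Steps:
G(F, b) = F (G(F, b) = F + 0 = F)
a = 22 (a = 4 - 1*(-18) = 4 + 18 = 22)
G(1, -7)*a + s(8) = 1*22 + 8*8² = 22 + 8*64 = 22 + 512 = 534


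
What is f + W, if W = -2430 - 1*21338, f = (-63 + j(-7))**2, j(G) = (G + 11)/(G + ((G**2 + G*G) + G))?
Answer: -8734004/441 ≈ -19805.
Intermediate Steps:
j(G) = (11 + G)/(2*G + 2*G**2) (j(G) = (11 + G)/(G + ((G**2 + G**2) + G)) = (11 + G)/(G + (2*G**2 + G)) = (11 + G)/(G + (G + 2*G**2)) = (11 + G)/(2*G + 2*G**2))
f = 1747684/441 (f = (-63 + (1/2)*(11 - 7)/(-7*(1 - 7)))**2 = (-63 + (1/2)*(-1/7)*4/(-6))**2 = (-63 + (1/2)*(-1/7)*(-1/6)*4)**2 = (-63 + 1/21)**2 = (-1322/21)**2 = 1747684/441 ≈ 3963.0)
W = -23768 (W = -2430 - 21338 = -23768)
f + W = 1747684/441 - 23768 = -8734004/441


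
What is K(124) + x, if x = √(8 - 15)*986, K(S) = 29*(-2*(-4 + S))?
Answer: -6960 + 986*I*√7 ≈ -6960.0 + 2608.7*I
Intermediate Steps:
K(S) = 232 - 58*S (K(S) = 29*(8 - 2*S) = 232 - 58*S)
x = 986*I*√7 (x = √(-7)*986 = (I*√7)*986 = 986*I*√7 ≈ 2608.7*I)
K(124) + x = (232 - 58*124) + 986*I*√7 = (232 - 7192) + 986*I*√7 = -6960 + 986*I*√7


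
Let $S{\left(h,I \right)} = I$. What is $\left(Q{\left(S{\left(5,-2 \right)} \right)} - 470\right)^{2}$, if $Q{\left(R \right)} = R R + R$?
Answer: $219024$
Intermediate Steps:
$Q{\left(R \right)} = R + R^{2}$ ($Q{\left(R \right)} = R^{2} + R = R + R^{2}$)
$\left(Q{\left(S{\left(5,-2 \right)} \right)} - 470\right)^{2} = \left(- 2 \left(1 - 2\right) - 470\right)^{2} = \left(\left(-2\right) \left(-1\right) - 470\right)^{2} = \left(2 - 470\right)^{2} = \left(-468\right)^{2} = 219024$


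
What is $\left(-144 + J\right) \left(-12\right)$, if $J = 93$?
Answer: $612$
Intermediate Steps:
$\left(-144 + J\right) \left(-12\right) = \left(-144 + 93\right) \left(-12\right) = \left(-51\right) \left(-12\right) = 612$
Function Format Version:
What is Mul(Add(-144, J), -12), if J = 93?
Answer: 612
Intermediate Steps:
Mul(Add(-144, J), -12) = Mul(Add(-144, 93), -12) = Mul(-51, -12) = 612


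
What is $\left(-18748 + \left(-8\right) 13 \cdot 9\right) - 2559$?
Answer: $-22243$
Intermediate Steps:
$\left(-18748 + \left(-8\right) 13 \cdot 9\right) - 2559 = \left(-18748 - 936\right) - 2559 = -19684 - 2559 = -22243$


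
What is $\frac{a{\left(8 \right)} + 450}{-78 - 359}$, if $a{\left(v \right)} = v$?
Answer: $- \frac{458}{437} \approx -1.0481$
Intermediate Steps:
$\frac{a{\left(8 \right)} + 450}{-78 - 359} = \frac{8 + 450}{-78 - 359} = \frac{458}{-437} = 458 \left(- \frac{1}{437}\right) = - \frac{458}{437}$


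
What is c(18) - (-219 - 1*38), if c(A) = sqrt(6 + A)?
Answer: 257 + 2*sqrt(6) ≈ 261.90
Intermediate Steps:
c(18) - (-219 - 1*38) = sqrt(6 + 18) - (-219 - 1*38) = sqrt(24) - (-219 - 38) = 2*sqrt(6) - 1*(-257) = 2*sqrt(6) + 257 = 257 + 2*sqrt(6)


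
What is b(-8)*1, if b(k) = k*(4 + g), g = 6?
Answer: -80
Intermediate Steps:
b(k) = 10*k (b(k) = k*(4 + 6) = k*10 = 10*k)
b(-8)*1 = (10*(-8))*1 = -80*1 = -80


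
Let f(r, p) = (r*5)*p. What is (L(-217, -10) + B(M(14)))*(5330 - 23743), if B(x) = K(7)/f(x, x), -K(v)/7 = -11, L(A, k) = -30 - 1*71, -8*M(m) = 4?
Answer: 3627361/5 ≈ 7.2547e+5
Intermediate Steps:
M(m) = -½ (M(m) = -⅛*4 = -½)
f(r, p) = 5*p*r (f(r, p) = (5*r)*p = 5*p*r)
L(A, k) = -101 (L(A, k) = -30 - 71 = -101)
K(v) = 77 (K(v) = -7*(-11) = 77)
B(x) = 77/(5*x²) (B(x) = 77/((5*x*x)) = 77/((5*x²)) = 77*(1/(5*x²)) = 77/(5*x²))
(L(-217, -10) + B(M(14)))*(5330 - 23743) = (-101 + 77/(5*(-½)²))*(5330 - 23743) = (-101 + (77/5)*4)*(-18413) = (-101 + 308/5)*(-18413) = -197/5*(-18413) = 3627361/5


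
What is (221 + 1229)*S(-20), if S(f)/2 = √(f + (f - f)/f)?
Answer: 5800*I*√5 ≈ 12969.0*I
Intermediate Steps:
S(f) = 2*√f (S(f) = 2*√(f + (f - f)/f) = 2*√(f + 0/f) = 2*√(f + 0) = 2*√f)
(221 + 1229)*S(-20) = (221 + 1229)*(2*√(-20)) = 1450*(2*(2*I*√5)) = 1450*(4*I*√5) = 5800*I*√5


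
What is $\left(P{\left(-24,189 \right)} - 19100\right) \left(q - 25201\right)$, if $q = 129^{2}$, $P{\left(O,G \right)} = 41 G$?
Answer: $97164560$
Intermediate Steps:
$q = 16641$
$\left(P{\left(-24,189 \right)} - 19100\right) \left(q - 25201\right) = \left(41 \cdot 189 - 19100\right) \left(16641 - 25201\right) = \left(7749 - 19100\right) \left(-8560\right) = \left(-11351\right) \left(-8560\right) = 97164560$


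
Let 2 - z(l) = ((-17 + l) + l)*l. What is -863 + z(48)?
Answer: -4653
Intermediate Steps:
z(l) = 2 - l*(-17 + 2*l) (z(l) = 2 - ((-17 + l) + l)*l = 2 - (-17 + 2*l)*l = 2 - l*(-17 + 2*l))
-863 + z(48) = -863 + (2 - 2*48**2 + 17*48) = -863 + (2 - 2*2304 + 816) = -863 + (2 - 4608 + 816) = -863 - 3790 = -4653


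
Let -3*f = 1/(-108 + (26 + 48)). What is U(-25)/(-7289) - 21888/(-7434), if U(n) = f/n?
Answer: 22601731613/7676410350 ≈ 2.9443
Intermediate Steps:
f = 1/102 (f = -1/(3*(-108 + (26 + 48))) = -1/(3*(-108 + 74)) = -⅓/(-34) = -⅓*(-1/34) = 1/102 ≈ 0.0098039)
U(n) = 1/(102*n)
U(-25)/(-7289) - 21888/(-7434) = ((1/102)/(-25))/(-7289) - 21888/(-7434) = ((1/102)*(-1/25))*(-1/7289) - 21888*(-1/7434) = -1/2550*(-1/7289) + 1216/413 = 1/18586950 + 1216/413 = 22601731613/7676410350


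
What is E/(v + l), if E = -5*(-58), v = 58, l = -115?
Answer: -290/57 ≈ -5.0877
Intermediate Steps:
E = 290
E/(v + l) = 290/(58 - 115) = 290/(-57) = -1/57*290 = -290/57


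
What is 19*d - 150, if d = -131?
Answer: -2639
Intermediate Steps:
19*d - 150 = 19*(-131) - 150 = -2489 - 150 = -2639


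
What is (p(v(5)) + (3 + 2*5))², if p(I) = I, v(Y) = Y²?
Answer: 1444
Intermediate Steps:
(p(v(5)) + (3 + 2*5))² = (5² + (3 + 2*5))² = (25 + (3 + 10))² = (25 + 13)² = 38² = 1444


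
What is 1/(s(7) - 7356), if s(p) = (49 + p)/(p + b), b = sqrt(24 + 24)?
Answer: -1741/12086692 + 14*sqrt(3)/3021673 ≈ -0.00013602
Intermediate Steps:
b = 4*sqrt(3) (b = sqrt(48) = 4*sqrt(3) ≈ 6.9282)
s(p) = (49 + p)/(p + 4*sqrt(3))
1/(s(7) - 7356) = 1/((49 + 7)/(7 + 4*sqrt(3)) - 7356) = 1/(56/(7 + 4*sqrt(3)) - 7356) = 1/(-7356 + 56/(7 + 4*sqrt(3)))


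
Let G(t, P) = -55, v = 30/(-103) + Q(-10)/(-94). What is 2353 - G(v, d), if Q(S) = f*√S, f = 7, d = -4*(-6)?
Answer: 2408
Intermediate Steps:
d = 24
Q(S) = 7*√S
v = -30/103 - 7*I*√10/94 (v = 30/(-103) + (7*√(-10))/(-94) = 30*(-1/103) + (7*(I*√10))*(-1/94) = -30/103 + (7*I*√10)*(-1/94) = -30/103 - 7*I*√10/94 ≈ -0.29126 - 0.23549*I)
2353 - G(v, d) = 2353 - 1*(-55) = 2353 + 55 = 2408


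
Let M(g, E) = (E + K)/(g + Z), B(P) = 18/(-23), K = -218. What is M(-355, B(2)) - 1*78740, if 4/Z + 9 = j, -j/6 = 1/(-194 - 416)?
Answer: -882530312428/11208245 ≈ -78739.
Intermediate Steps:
j = 3/305 (j = -6/(-194 - 416) = -6/(-610) = -6*(-1/610) = 3/305 ≈ 0.0098361)
B(P) = -18/23 (B(P) = 18*(-1/23) = -18/23)
Z = -610/1371 (Z = 4/(-9 + 3/305) = 4/(-2742/305) = 4*(-305/2742) = -610/1371 ≈ -0.44493)
M(g, E) = (-218 + E)/(-610/1371 + g) (M(g, E) = (E - 218)/(g - 610/1371) = (-218 + E)/(-610/1371 + g))
M(-355, B(2)) - 1*78740 = 1371*(-218 - 18/23)/(-610 + 1371*(-355)) - 1*78740 = 1371*(-5032/23)/(-610 - 486705) - 78740 = 1371*(-5032/23)/(-487315) - 78740 = 1371*(-1/487315)*(-5032/23) - 78740 = 6898872/11208245 - 78740 = -882530312428/11208245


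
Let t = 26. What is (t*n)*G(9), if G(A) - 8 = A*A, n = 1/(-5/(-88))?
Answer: 203632/5 ≈ 40726.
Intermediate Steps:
n = 88/5 (n = 1/(-5*(-1/88)) = 1/(5/88) = 88/5 ≈ 17.600)
G(A) = 8 + A² (G(A) = 8 + A*A = 8 + A²)
(t*n)*G(9) = (26*(88/5))*(8 + 9²) = 2288*(8 + 81)/5 = (2288/5)*89 = 203632/5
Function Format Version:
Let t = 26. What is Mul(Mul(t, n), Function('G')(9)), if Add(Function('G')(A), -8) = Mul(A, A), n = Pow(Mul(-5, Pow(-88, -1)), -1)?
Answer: Rational(203632, 5) ≈ 40726.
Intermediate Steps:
n = Rational(88, 5) (n = Pow(Mul(-5, Rational(-1, 88)), -1) = Pow(Rational(5, 88), -1) = Rational(88, 5) ≈ 17.600)
Function('G')(A) = Add(8, Pow(A, 2)) (Function('G')(A) = Add(8, Mul(A, A)) = Add(8, Pow(A, 2)))
Mul(Mul(t, n), Function('G')(9)) = Mul(Mul(26, Rational(88, 5)), Add(8, Pow(9, 2))) = Mul(Rational(2288, 5), Add(8, 81)) = Mul(Rational(2288, 5), 89) = Rational(203632, 5)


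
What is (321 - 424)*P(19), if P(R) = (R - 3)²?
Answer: -26368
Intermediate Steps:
P(R) = (-3 + R)²
(321 - 424)*P(19) = (321 - 424)*(-3 + 19)² = -103*16² = -103*256 = -26368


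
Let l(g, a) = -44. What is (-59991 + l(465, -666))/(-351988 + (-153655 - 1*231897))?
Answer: 12007/147508 ≈ 0.081399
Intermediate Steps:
(-59991 + l(465, -666))/(-351988 + (-153655 - 1*231897)) = (-59991 - 44)/(-351988 + (-153655 - 1*231897)) = -60035/(-351988 + (-153655 - 231897)) = -60035/(-351988 - 385552) = -60035/(-737540) = -60035*(-1/737540) = 12007/147508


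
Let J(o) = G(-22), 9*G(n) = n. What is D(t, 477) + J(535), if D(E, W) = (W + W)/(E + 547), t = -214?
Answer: 140/333 ≈ 0.42042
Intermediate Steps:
G(n) = n/9
D(E, W) = 2*W/(547 + E) (D(E, W) = (2*W)/(547 + E) = 2*W/(547 + E))
J(o) = -22/9 (J(o) = (1/9)*(-22) = -22/9)
D(t, 477) + J(535) = 2*477/(547 - 214) - 22/9 = 2*477/333 - 22/9 = 2*477*(1/333) - 22/9 = 106/37 - 22/9 = 140/333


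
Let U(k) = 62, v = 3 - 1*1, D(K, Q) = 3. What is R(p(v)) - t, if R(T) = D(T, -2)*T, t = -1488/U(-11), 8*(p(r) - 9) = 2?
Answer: 207/4 ≈ 51.750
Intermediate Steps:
v = 2 (v = 3 - 1 = 2)
p(r) = 37/4 (p(r) = 9 + (1/8)*2 = 9 + 1/4 = 37/4)
t = -24 (t = -1488/62 = -1488*1/62 = -24)
R(T) = 3*T
R(p(v)) - t = 3*(37/4) - 1*(-24) = 111/4 + 24 = 207/4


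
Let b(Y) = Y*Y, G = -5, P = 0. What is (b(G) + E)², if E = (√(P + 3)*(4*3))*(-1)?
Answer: 1057 - 600*√3 ≈ 17.770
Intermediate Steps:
b(Y) = Y²
E = -12*√3 (E = (√(0 + 3)*(4*3))*(-1) = (√3*12)*(-1) = (12*√3)*(-1) = -12*√3 ≈ -20.785)
(b(G) + E)² = ((-5)² - 12*√3)² = (25 - 12*√3)²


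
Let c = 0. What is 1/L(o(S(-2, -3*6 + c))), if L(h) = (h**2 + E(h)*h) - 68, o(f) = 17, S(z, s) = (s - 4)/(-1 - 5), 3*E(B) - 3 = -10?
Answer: 3/544 ≈ 0.0055147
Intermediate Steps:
E(B) = -7/3 (E(B) = 1 + (1/3)*(-10) = 1 - 10/3 = -7/3)
S(z, s) = 2/3 - s/6 (S(z, s) = (-4 + s)/(-6) = (-4 + s)*(-1/6) = 2/3 - s/6)
L(h) = -68 + h**2 - 7*h/3 (L(h) = (h**2 - 7*h/3) - 68 = -68 + h**2 - 7*h/3)
1/L(o(S(-2, -3*6 + c))) = 1/(-68 + 17**2 - 7/3*17) = 1/(-68 + 289 - 119/3) = 1/(544/3) = 3/544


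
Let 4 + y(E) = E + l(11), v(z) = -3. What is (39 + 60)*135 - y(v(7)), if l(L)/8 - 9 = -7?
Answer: 13356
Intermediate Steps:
l(L) = 16 (l(L) = 72 + 8*(-7) = 72 - 56 = 16)
y(E) = 12 + E (y(E) = -4 + (E + 16) = -4 + (16 + E) = 12 + E)
(39 + 60)*135 - y(v(7)) = (39 + 60)*135 - (12 - 3) = 99*135 - 1*9 = 13365 - 9 = 13356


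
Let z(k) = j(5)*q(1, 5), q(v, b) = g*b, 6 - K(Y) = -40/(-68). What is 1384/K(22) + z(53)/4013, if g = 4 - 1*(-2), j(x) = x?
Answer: 23607916/92299 ≈ 255.78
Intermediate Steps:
K(Y) = 92/17 (K(Y) = 6 - (-40)/(-68) = 6 - (-40)*(-1)/68 = 6 - 1*10/17 = 6 - 10/17 = 92/17)
g = 6 (g = 4 + 2 = 6)
q(v, b) = 6*b
z(k) = 150 (z(k) = 5*(6*5) = 5*30 = 150)
1384/K(22) + z(53)/4013 = 1384/(92/17) + 150/4013 = 1384*(17/92) + 150*(1/4013) = 5882/23 + 150/4013 = 23607916/92299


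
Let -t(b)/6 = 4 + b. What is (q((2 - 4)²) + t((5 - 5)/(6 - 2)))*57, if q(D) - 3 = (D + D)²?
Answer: 2451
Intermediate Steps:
q(D) = 3 + 4*D² (q(D) = 3 + (D + D)² = 3 + (2*D)² = 3 + 4*D²)
t(b) = -24 - 6*b (t(b) = -6*(4 + b) = -24 - 6*b)
(q((2 - 4)²) + t((5 - 5)/(6 - 2)))*57 = ((3 + 4*((2 - 4)²)²) + (-24 - 6*(5 - 5)/(6 - 2)))*57 = ((3 + 4*((-2)²)²) + (-24 - 0/4))*57 = ((3 + 4*4²) + (-24 - 0/4))*57 = ((3 + 4*16) + (-24 - 6*0))*57 = ((3 + 64) + (-24 + 0))*57 = (67 - 24)*57 = 43*57 = 2451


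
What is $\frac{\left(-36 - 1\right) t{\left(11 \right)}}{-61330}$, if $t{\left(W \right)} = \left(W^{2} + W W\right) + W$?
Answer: $\frac{9361}{61330} \approx 0.15263$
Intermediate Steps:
$t{\left(W \right)} = W + 2 W^{2}$ ($t{\left(W \right)} = \left(W^{2} + W^{2}\right) + W = 2 W^{2} + W = W + 2 W^{2}$)
$\frac{\left(-36 - 1\right) t{\left(11 \right)}}{-61330} = \frac{\left(-36 - 1\right) 11 \left(1 + 2 \cdot 11\right)}{-61330} = \left(-36 + \left(24 - 25\right)\right) 11 \left(1 + 22\right) \left(- \frac{1}{61330}\right) = \left(-36 - 1\right) 11 \cdot 23 \left(- \frac{1}{61330}\right) = \left(-37\right) 253 \left(- \frac{1}{61330}\right) = \left(-9361\right) \left(- \frac{1}{61330}\right) = \frac{9361}{61330}$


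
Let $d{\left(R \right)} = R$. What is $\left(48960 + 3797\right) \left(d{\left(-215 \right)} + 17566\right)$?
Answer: $915386707$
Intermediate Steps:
$\left(48960 + 3797\right) \left(d{\left(-215 \right)} + 17566\right) = \left(48960 + 3797\right) \left(-215 + 17566\right) = 52757 \cdot 17351 = 915386707$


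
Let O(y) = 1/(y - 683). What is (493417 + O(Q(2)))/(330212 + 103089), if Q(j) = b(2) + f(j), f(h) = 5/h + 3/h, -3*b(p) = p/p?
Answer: 91416713/80278858 ≈ 1.1387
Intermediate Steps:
b(p) = -⅓ (b(p) = -p/(3*p) = -⅓*1 = -⅓)
f(h) = 8/h
Q(j) = -⅓ + 8/j
O(y) = 1/(-683 + y)
(493417 + O(Q(2)))/(330212 + 103089) = (493417 + 1/(-683 + (⅓)*(24 - 1*2)/2))/(330212 + 103089) = (493417 + 1/(-683 + (⅓)*(½)*(24 - 2)))/433301 = (493417 + 1/(-683 + (⅓)*(½)*22))*(1/433301) = (493417 + 1/(-683 + 11/3))*(1/433301) = (493417 + 1/(-2038/3))*(1/433301) = (493417 - 3/2038)*(1/433301) = (1005583843/2038)*(1/433301) = 91416713/80278858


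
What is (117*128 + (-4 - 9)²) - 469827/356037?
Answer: 1797236846/118679 ≈ 15144.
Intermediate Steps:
(117*128 + (-4 - 9)²) - 469827/356037 = (14976 + (-13)²) - 469827/356037 = (14976 + 169) - 1*156609/118679 = 15145 - 156609/118679 = 1797236846/118679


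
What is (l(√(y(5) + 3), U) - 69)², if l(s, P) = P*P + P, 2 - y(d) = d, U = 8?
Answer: 9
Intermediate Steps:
y(d) = 2 - d
l(s, P) = P + P² (l(s, P) = P² + P = P + P²)
(l(√(y(5) + 3), U) - 69)² = (8*(1 + 8) - 69)² = (8*9 - 69)² = (72 - 69)² = 3² = 9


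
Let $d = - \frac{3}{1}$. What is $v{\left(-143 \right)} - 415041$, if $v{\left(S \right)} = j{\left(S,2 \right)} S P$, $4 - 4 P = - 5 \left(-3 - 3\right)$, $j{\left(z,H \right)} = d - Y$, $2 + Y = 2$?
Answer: $- \frac{835659}{2} \approx -4.1783 \cdot 10^{5}$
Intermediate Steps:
$Y = 0$ ($Y = -2 + 2 = 0$)
$d = -3$ ($d = \left(-3\right) 1 = -3$)
$j{\left(z,H \right)} = -3$ ($j{\left(z,H \right)} = -3 - 0 = -3 + 0 = -3$)
$P = - \frac{13}{2}$ ($P = 1 - \frac{\left(-5\right) \left(-3 - 3\right)}{4} = 1 - \frac{\left(-5\right) \left(-6\right)}{4} = 1 - \frac{15}{2} = - \frac{13}{2} \approx -6.5$)
$v{\left(S \right)} = \frac{39 S}{2}$ ($v{\left(S \right)} = - 3 S \left(- \frac{13}{2}\right) = \frac{39 S}{2}$)
$v{\left(-143 \right)} - 415041 = \frac{39}{2} \left(-143\right) - 415041 = - \frac{5577}{2} - 415041 = - \frac{835659}{2}$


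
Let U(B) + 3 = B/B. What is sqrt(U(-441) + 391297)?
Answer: sqrt(391295) ≈ 625.54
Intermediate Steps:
U(B) = -2 (U(B) = -3 + B/B = -3 + 1 = -2)
sqrt(U(-441) + 391297) = sqrt(-2 + 391297) = sqrt(391295)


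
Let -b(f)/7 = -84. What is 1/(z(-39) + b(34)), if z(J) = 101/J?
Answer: 39/22831 ≈ 0.0017082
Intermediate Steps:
b(f) = 588 (b(f) = -7*(-84) = 588)
1/(z(-39) + b(34)) = 1/(101/(-39) + 588) = 1/(101*(-1/39) + 588) = 1/(-101/39 + 588) = 1/(22831/39) = 39/22831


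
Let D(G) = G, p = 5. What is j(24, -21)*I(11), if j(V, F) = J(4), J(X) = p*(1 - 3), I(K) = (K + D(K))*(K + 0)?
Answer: -2420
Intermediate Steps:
I(K) = 2*K² (I(K) = (K + K)*(K + 0) = (2*K)*K = 2*K²)
J(X) = -10 (J(X) = 5*(1 - 3) = 5*(-2) = -10)
j(V, F) = -10
j(24, -21)*I(11) = -20*11² = -20*121 = -10*242 = -2420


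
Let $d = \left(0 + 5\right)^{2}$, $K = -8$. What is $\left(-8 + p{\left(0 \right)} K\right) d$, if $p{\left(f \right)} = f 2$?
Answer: $-200$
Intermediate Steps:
$p{\left(f \right)} = 2 f$
$d = 25$ ($d = 5^{2} = 25$)
$\left(-8 + p{\left(0 \right)} K\right) d = \left(-8 + 2 \cdot 0 \left(-8\right)\right) 25 = \left(-8 + 0 \left(-8\right)\right) 25 = \left(-8 + 0\right) 25 = \left(-8\right) 25 = -200$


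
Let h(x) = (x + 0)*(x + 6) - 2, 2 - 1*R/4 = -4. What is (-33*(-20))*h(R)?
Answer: 473880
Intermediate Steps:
R = 24 (R = 8 - 4*(-4) = 8 + 16 = 24)
h(x) = -2 + x*(6 + x) (h(x) = x*(6 + x) - 2 = -2 + x*(6 + x))
(-33*(-20))*h(R) = (-33*(-20))*(-2 + 24**2 + 6*24) = 660*(-2 + 576 + 144) = 660*718 = 473880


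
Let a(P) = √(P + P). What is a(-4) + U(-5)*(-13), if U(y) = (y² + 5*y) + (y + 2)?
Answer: 39 + 2*I*√2 ≈ 39.0 + 2.8284*I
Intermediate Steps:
U(y) = 2 + y² + 6*y (U(y) = (y² + 5*y) + (2 + y) = 2 + y² + 6*y)
a(P) = √2*√P (a(P) = √(2*P) = √2*√P)
a(-4) + U(-5)*(-13) = √2*√(-4) + (2 + (-5)² + 6*(-5))*(-13) = √2*(2*I) + (2 + 25 - 30)*(-13) = 2*I*√2 - 3*(-13) = 2*I*√2 + 39 = 39 + 2*I*√2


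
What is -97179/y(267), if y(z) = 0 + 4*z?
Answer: -32393/356 ≈ -90.992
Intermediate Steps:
y(z) = 4*z
-97179/y(267) = -97179/(4*267) = -97179/1068 = -97179*1/1068 = -32393/356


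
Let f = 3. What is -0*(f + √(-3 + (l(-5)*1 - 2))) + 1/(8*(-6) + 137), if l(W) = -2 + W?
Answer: 1/89 ≈ 0.011236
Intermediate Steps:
-0*(f + √(-3 + (l(-5)*1 - 2))) + 1/(8*(-6) + 137) = -0*(3 + √(-3 + ((-2 - 5)*1 - 2))) + 1/(8*(-6) + 137) = -0*(3 + √(-3 + (-7*1 - 2))) + 1/(-48 + 137) = -0*(3 + √(-3 + (-7 - 2))) + 1/89 = -0*(3 + √(-3 - 9)) + 1/89 = -0*(3 + √(-12)) + 1/89 = -0*(3 + 2*I*√3) + 1/89 = -152*0 + 1/89 = 0 + 1/89 = 1/89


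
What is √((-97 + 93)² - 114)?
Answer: 7*I*√2 ≈ 9.8995*I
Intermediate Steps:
√((-97 + 93)² - 114) = √((-4)² - 114) = √(16 - 114) = √(-98) = 7*I*√2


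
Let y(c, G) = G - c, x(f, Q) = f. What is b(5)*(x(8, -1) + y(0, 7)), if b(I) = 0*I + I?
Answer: 75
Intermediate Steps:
b(I) = I (b(I) = 0 + I = I)
b(5)*(x(8, -1) + y(0, 7)) = 5*(8 + (7 - 1*0)) = 5*(8 + (7 + 0)) = 5*(8 + 7) = 5*15 = 75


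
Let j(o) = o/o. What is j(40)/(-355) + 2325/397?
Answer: 824978/140935 ≈ 5.8536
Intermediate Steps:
j(o) = 1
j(40)/(-355) + 2325/397 = 1/(-355) + 2325/397 = 1*(-1/355) + 2325*(1/397) = -1/355 + 2325/397 = 824978/140935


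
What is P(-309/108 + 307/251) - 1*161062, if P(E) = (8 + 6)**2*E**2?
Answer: -3276915317639/20412324 ≈ -1.6054e+5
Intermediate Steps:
P(E) = 196*E**2 (P(E) = 14**2*E**2 = 196*E**2)
P(-309/108 + 307/251) - 1*161062 = 196*(-309/108 + 307/251)**2 - 1*161062 = 196*(-309*1/108 + 307*(1/251))**2 - 161062 = 196*(-103/36 + 307/251)**2 - 161062 = 196*(-14801/9036)**2 - 161062 = 196*(219069601/81649296) - 161062 = 10734410449/20412324 - 161062 = -3276915317639/20412324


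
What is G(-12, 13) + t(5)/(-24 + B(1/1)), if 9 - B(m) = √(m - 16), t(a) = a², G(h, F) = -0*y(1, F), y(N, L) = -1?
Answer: -25/16 + 5*I*√15/48 ≈ -1.5625 + 0.40344*I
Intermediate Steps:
G(h, F) = 0 (G(h, F) = -0*(-1) = -1*0 = 0)
B(m) = 9 - √(-16 + m) (B(m) = 9 - √(m - 16) = 9 - √(-16 + m))
G(-12, 13) + t(5)/(-24 + B(1/1)) = 0 + 5²/(-24 + (9 - √(-16 + 1/1))) = 0 + 25/(-24 + (9 - √(-16 + 1))) = 0 + 25/(-24 + (9 - √(-15))) = 0 + 25/(-24 + (9 - I*√15)) = 0 + 25/(-15 - I*√15) = 25/(-15 - I*√15)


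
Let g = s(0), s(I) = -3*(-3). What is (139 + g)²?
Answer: 21904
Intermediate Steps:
s(I) = 9
g = 9
(139 + g)² = (139 + 9)² = 148² = 21904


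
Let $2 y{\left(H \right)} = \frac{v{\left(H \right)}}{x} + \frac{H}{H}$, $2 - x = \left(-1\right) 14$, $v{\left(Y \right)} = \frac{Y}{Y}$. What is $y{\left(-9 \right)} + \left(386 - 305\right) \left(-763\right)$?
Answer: $- \frac{1977679}{32} \approx -61803.0$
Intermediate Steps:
$v{\left(Y \right)} = 1$
$x = 16$ ($x = 2 - \left(-1\right) 14 = 2 - -14 = 2 + 14 = 16$)
$y{\left(H \right)} = \frac{17}{32}$ ($y{\left(H \right)} = \frac{1 \cdot \frac{1}{16} + \frac{H}{H}}{2} = \frac{1 \cdot \frac{1}{16} + 1}{2} = \frac{\frac{1}{16} + 1}{2} = \frac{1}{2} \cdot \frac{17}{16} = \frac{17}{32}$)
$y{\left(-9 \right)} + \left(386 - 305\right) \left(-763\right) = \frac{17}{32} + \left(386 - 305\right) \left(-763\right) = \frac{17}{32} + 81 \left(-763\right) = \frac{17}{32} - 61803 = - \frac{1977679}{32}$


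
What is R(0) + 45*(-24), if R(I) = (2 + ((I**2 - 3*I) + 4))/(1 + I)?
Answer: -1074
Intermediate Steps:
R(I) = (6 + I**2 - 3*I)/(1 + I) (R(I) = (2 + (4 + I**2 - 3*I))/(1 + I) = (6 + I**2 - 3*I)/(1 + I))
R(0) + 45*(-24) = (6 + 0**2 - 3*0)/(1 + 0) + 45*(-24) = (6 + 0 + 0)/1 - 1080 = 1*6 - 1080 = 6 - 1080 = -1074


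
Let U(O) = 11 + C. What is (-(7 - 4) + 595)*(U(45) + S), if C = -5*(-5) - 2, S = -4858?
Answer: -2855808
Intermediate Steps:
C = 23 (C = 25 - 2 = 23)
U(O) = 34 (U(O) = 11 + 23 = 34)
(-(7 - 4) + 595)*(U(45) + S) = (-(7 - 4) + 595)*(34 - 4858) = (-1*3 + 595)*(-4824) = (-3 + 595)*(-4824) = 592*(-4824) = -2855808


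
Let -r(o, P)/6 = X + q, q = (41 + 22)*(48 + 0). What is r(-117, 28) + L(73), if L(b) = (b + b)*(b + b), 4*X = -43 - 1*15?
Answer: 3259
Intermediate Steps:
q = 3024 (q = 63*48 = 3024)
X = -29/2 (X = (-43 - 1*15)/4 = (-43 - 15)/4 = (¼)*(-58) = -29/2 ≈ -14.500)
r(o, P) = -18057 (r(o, P) = -6*(-29/2 + 3024) = -6*6019/2 = -18057)
L(b) = 4*b² (L(b) = (2*b)*(2*b) = 4*b²)
r(-117, 28) + L(73) = -18057 + 4*73² = -18057 + 4*5329 = -18057 + 21316 = 3259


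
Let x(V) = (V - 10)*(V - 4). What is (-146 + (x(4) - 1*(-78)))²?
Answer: 4624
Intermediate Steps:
x(V) = (-10 + V)*(-4 + V)
(-146 + (x(4) - 1*(-78)))² = (-146 + ((40 + 4² - 14*4) - 1*(-78)))² = (-146 + ((40 + 16 - 56) + 78))² = (-146 + (0 + 78))² = (-146 + 78)² = (-68)² = 4624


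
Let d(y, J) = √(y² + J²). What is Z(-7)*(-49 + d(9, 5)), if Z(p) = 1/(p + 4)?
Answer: 49/3 - √106/3 ≈ 12.901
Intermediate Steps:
d(y, J) = √(J² + y²)
Z(p) = 1/(4 + p)
Z(-7)*(-49 + d(9, 5)) = (-49 + √(5² + 9²))/(4 - 7) = (-49 + √(25 + 81))/(-3) = -(-49 + √106)/3 = 49/3 - √106/3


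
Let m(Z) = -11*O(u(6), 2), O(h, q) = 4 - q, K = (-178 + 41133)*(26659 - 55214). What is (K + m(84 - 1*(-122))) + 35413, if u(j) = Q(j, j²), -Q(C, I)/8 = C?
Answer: -1169434634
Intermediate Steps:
Q(C, I) = -8*C
u(j) = -8*j
K = -1169470025 (K = 40955*(-28555) = -1169470025)
m(Z) = -22 (m(Z) = -11*(4 - 1*2) = -11*(4 - 2) = -11*2 = -22)
(K + m(84 - 1*(-122))) + 35413 = (-1169470025 - 22) + 35413 = -1169470047 + 35413 = -1169434634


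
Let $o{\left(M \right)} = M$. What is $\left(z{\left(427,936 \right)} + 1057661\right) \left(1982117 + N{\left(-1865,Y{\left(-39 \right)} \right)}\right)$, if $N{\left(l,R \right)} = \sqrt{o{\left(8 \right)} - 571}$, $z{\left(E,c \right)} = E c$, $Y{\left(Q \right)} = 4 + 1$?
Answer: $2888604513961 + 1457333 i \sqrt{563} \approx 2.8886 \cdot 10^{12} + 3.4579 \cdot 10^{7} i$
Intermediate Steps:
$Y{\left(Q \right)} = 5$
$N{\left(l,R \right)} = i \sqrt{563}$ ($N{\left(l,R \right)} = \sqrt{8 - 571} = \sqrt{-563} = i \sqrt{563}$)
$\left(z{\left(427,936 \right)} + 1057661\right) \left(1982117 + N{\left(-1865,Y{\left(-39 \right)} \right)}\right) = \left(427 \cdot 936 + 1057661\right) \left(1982117 + i \sqrt{563}\right) = \left(399672 + 1057661\right) \left(1982117 + i \sqrt{563}\right) = 1457333 \left(1982117 + i \sqrt{563}\right) = 2888604513961 + 1457333 i \sqrt{563}$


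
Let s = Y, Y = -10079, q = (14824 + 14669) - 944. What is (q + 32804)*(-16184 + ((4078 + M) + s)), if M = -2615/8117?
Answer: -11048341485780/8117 ≈ -1.3611e+9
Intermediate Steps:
q = 28549 (q = 29493 - 944 = 28549)
s = -10079
M = -2615/8117 (M = -2615*1/8117 = -2615/8117 ≈ -0.32216)
(q + 32804)*(-16184 + ((4078 + M) + s)) = (28549 + 32804)*(-16184 + ((4078 - 2615/8117) - 10079)) = 61353*(-16184 + (33098511/8117 - 10079)) = 61353*(-16184 - 48712732/8117) = 61353*(-180078260/8117) = -11048341485780/8117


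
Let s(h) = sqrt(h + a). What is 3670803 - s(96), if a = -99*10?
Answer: 3670803 - I*sqrt(894) ≈ 3.6708e+6 - 29.9*I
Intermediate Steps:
a = -990
s(h) = sqrt(-990 + h) (s(h) = sqrt(h - 990) = sqrt(-990 + h))
3670803 - s(96) = 3670803 - sqrt(-990 + 96) = 3670803 - sqrt(-894) = 3670803 - I*sqrt(894)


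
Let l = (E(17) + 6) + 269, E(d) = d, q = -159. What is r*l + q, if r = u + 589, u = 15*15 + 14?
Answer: 241617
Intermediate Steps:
u = 239 (u = 225 + 14 = 239)
l = 292 (l = (17 + 6) + 269 = 23 + 269 = 292)
r = 828 (r = 239 + 589 = 828)
r*l + q = 828*292 - 159 = 241776 - 159 = 241617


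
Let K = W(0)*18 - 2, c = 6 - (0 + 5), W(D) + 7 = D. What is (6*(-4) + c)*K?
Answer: 2944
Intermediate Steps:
W(D) = -7 + D
c = 1 (c = 6 - 1*5 = 6 - 5 = 1)
K = -128 (K = (-7 + 0)*18 - 2 = -7*18 - 2 = -126 - 2 = -128)
(6*(-4) + c)*K = (6*(-4) + 1)*(-128) = (-24 + 1)*(-128) = -23*(-128) = 2944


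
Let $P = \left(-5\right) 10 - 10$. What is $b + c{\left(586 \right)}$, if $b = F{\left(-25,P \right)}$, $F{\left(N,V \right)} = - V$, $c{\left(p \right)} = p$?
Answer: $646$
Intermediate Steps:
$P = -60$ ($P = -50 - 10 = -60$)
$b = 60$ ($b = \left(-1\right) \left(-60\right) = 60$)
$b + c{\left(586 \right)} = 60 + 586 = 646$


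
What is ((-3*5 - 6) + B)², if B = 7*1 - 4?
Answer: 324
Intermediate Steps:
B = 3 (B = 7 - 4 = 3)
((-3*5 - 6) + B)² = ((-3*5 - 6) + 3)² = ((-15 - 6) + 3)² = (-21 + 3)² = (-18)² = 324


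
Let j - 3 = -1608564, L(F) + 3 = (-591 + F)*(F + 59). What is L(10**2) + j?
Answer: -1686633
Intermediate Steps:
L(F) = -3 + (-591 + F)*(59 + F) (L(F) = -3 + (-591 + F)*(F + 59) = -3 + (-591 + F)*(59 + F))
j = -1608561 (j = 3 - 1608564 = -1608561)
L(10**2) + j = (-34872 + (10**2)**2 - 532*10**2) - 1608561 = (-34872 + 100**2 - 532*100) - 1608561 = (-34872 + 10000 - 53200) - 1608561 = -78072 - 1608561 = -1686633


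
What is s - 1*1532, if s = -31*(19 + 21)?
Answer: -2772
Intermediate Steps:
s = -1240 (s = -31*40 = -1240)
s - 1*1532 = -1240 - 1*1532 = -1240 - 1532 = -2772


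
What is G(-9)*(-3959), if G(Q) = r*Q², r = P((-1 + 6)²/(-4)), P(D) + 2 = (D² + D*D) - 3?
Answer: -187597215/8 ≈ -2.3450e+7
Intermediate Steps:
P(D) = -5 + 2*D² (P(D) = -2 + ((D² + D*D) - 3) = -2 + ((D² + D²) - 3) = -2 + (2*D² - 3) = -2 + (-3 + 2*D²) = -5 + 2*D²)
r = 585/8 (r = -5 + 2*((-1 + 6)²/(-4))² = -5 + 2*(5²*(-¼))² = -5 + 2*(25*(-¼))² = -5 + 2*(-25/4)² = -5 + 2*(625/16) = -5 + 625/8 = 585/8 ≈ 73.125)
G(Q) = 585*Q²/8
G(-9)*(-3959) = ((585/8)*(-9)²)*(-3959) = ((585/8)*81)*(-3959) = (47385/8)*(-3959) = -187597215/8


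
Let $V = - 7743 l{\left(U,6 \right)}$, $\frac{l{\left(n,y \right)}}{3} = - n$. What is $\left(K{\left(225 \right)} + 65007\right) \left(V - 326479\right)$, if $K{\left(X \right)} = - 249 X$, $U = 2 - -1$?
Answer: $-2306505744$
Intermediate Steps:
$U = 3$ ($U = 2 + 1 = 3$)
$l{\left(n,y \right)} = - 3 n$ ($l{\left(n,y \right)} = 3 \left(- n\right) = - 3 n$)
$V = 69687$ ($V = - 7743 \left(\left(-3\right) 3\right) = \left(-7743\right) \left(-9\right) = 69687$)
$\left(K{\left(225 \right)} + 65007\right) \left(V - 326479\right) = \left(\left(-249\right) 225 + 65007\right) \left(69687 - 326479\right) = \left(-56025 + 65007\right) \left(-256792\right) = 8982 \left(-256792\right) = -2306505744$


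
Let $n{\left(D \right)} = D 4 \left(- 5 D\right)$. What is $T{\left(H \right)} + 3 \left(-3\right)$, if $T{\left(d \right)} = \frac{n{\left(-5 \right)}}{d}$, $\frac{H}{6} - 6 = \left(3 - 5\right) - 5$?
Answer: $\frac{223}{3} \approx 74.333$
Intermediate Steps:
$n{\left(D \right)} = - 20 D^{2}$ ($n{\left(D \right)} = 4 D \left(- 5 D\right) = - 20 D^{2}$)
$H = -6$ ($H = 36 + 6 \left(\left(3 - 5\right) - 5\right) = 36 + 6 \left(-2 - 5\right) = 36 + 6 \left(-7\right) = 36 - 42 = -6$)
$T{\left(d \right)} = - \frac{500}{d}$ ($T{\left(d \right)} = \frac{\left(-20\right) \left(-5\right)^{2}}{d} = \frac{\left(-20\right) 25}{d} = - \frac{500}{d}$)
$T{\left(H \right)} + 3 \left(-3\right) = - \frac{500}{-6} + 3 \left(-3\right) = \left(-500\right) \left(- \frac{1}{6}\right) - 9 = \frac{250}{3} - 9 = \frac{223}{3}$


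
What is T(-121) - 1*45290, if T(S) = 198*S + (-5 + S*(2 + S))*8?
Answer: 45904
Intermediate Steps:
T(S) = -40 + 198*S + 8*S*(2 + S) (T(S) = 198*S + (-40 + 8*S*(2 + S)) = -40 + 198*S + 8*S*(2 + S))
T(-121) - 1*45290 = (-40 + 8*(-121)² + 214*(-121)) - 1*45290 = (-40 + 8*14641 - 25894) - 45290 = (-40 + 117128 - 25894) - 45290 = 91194 - 45290 = 45904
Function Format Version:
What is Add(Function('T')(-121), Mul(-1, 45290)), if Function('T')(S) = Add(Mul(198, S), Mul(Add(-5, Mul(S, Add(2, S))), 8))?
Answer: 45904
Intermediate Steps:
Function('T')(S) = Add(-40, Mul(198, S), Mul(8, S, Add(2, S))) (Function('T')(S) = Add(Mul(198, S), Add(-40, Mul(8, S, Add(2, S)))) = Add(-40, Mul(198, S), Mul(8, S, Add(2, S))))
Add(Function('T')(-121), Mul(-1, 45290)) = Add(Add(-40, Mul(8, Pow(-121, 2)), Mul(214, -121)), Mul(-1, 45290)) = Add(Add(-40, Mul(8, 14641), -25894), -45290) = Add(Add(-40, 117128, -25894), -45290) = Add(91194, -45290) = 45904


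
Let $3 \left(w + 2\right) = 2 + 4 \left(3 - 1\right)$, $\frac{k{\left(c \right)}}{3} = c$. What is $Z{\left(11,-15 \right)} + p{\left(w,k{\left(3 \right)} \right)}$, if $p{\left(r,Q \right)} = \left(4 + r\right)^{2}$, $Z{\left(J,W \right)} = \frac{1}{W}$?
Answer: $\frac{1277}{45} \approx 28.378$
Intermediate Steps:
$k{\left(c \right)} = 3 c$
$w = \frac{4}{3}$ ($w = -2 + \frac{2 + 4 \left(3 - 1\right)}{3} = -2 + \frac{2 + 4 \cdot 2}{3} = -2 + \frac{2 + 8}{3} = -2 + \frac{1}{3} \cdot 10 = -2 + \frac{10}{3} = \frac{4}{3} \approx 1.3333$)
$Z{\left(11,-15 \right)} + p{\left(w,k{\left(3 \right)} \right)} = \frac{1}{-15} + \left(4 + \frac{4}{3}\right)^{2} = - \frac{1}{15} + \left(\frac{16}{3}\right)^{2} = - \frac{1}{15} + \frac{256}{9} = \frac{1277}{45}$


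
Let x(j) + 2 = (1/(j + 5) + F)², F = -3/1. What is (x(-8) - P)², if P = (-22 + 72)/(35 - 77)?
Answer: 421201/3969 ≈ 106.12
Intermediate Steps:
F = -3 (F = -3*1 = -3)
P = -25/21 (P = 50/(-42) = 50*(-1/42) = -25/21 ≈ -1.1905)
x(j) = -2 + (-3 + 1/(5 + j))² (x(j) = -2 + (1/(j + 5) - 3)² = -2 + (1/(5 + j) - 3)² = -2 + (-3 + 1/(5 + j))²)
(x(-8) - P)² = ((-2 + (14 + 3*(-8))²/(5 - 8)²) - 1*(-25/21))² = ((-2 + (14 - 24)²/(-3)²) + 25/21)² = ((-2 + (⅑)*(-10)²) + 25/21)² = ((-2 + (⅑)*100) + 25/21)² = ((-2 + 100/9) + 25/21)² = (82/9 + 25/21)² = (649/63)² = 421201/3969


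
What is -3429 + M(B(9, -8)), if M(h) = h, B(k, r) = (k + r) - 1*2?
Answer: -3430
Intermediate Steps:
B(k, r) = -2 + k + r (B(k, r) = (k + r) - 2 = -2 + k + r)
-3429 + M(B(9, -8)) = -3429 + (-2 + 9 - 8) = -3429 - 1 = -3430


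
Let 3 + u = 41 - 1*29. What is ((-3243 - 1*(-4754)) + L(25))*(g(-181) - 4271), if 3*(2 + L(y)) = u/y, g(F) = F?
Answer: -167965056/25 ≈ -6.7186e+6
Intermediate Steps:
u = 9 (u = -3 + (41 - 1*29) = -3 + (41 - 29) = -3 + 12 = 9)
L(y) = -2 + 3/y (L(y) = -2 + (9/y)/3 = -2 + 3/y)
((-3243 - 1*(-4754)) + L(25))*(g(-181) - 4271) = ((-3243 - 1*(-4754)) + (-2 + 3/25))*(-181 - 4271) = ((-3243 + 4754) + (-2 + 3*(1/25)))*(-4452) = (1511 + (-2 + 3/25))*(-4452) = (1511 - 47/25)*(-4452) = (37728/25)*(-4452) = -167965056/25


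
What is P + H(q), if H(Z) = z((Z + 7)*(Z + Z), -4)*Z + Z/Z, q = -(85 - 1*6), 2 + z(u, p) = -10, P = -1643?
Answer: -694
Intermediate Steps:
z(u, p) = -12 (z(u, p) = -2 - 10 = -12)
q = -79 (q = -(85 - 6) = -1*79 = -79)
H(Z) = 1 - 12*Z (H(Z) = -12*Z + Z/Z = -12*Z + 1 = 1 - 12*Z)
P + H(q) = -1643 + (1 - 12*(-79)) = -1643 + (1 + 948) = -1643 + 949 = -694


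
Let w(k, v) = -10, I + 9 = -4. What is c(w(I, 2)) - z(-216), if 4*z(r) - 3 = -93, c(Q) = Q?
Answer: 25/2 ≈ 12.500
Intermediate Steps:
I = -13 (I = -9 - 4 = -13)
z(r) = -45/2 (z(r) = ¾ + (¼)*(-93) = ¾ - 93/4 = -45/2)
c(w(I, 2)) - z(-216) = -10 - 1*(-45/2) = -10 + 45/2 = 25/2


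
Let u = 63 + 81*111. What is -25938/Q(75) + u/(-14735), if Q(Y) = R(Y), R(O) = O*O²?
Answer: -93374504/138140625 ≈ -0.67594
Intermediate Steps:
u = 9054 (u = 63 + 8991 = 9054)
R(O) = O³
Q(Y) = Y³
-25938/Q(75) + u/(-14735) = -25938/(75³) + 9054/(-14735) = -25938/421875 + 9054*(-1/14735) = -25938*1/421875 - 9054/14735 = -2882/46875 - 9054/14735 = -93374504/138140625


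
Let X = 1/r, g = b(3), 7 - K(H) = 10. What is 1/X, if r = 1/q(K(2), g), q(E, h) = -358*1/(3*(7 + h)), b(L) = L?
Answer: -15/179 ≈ -0.083799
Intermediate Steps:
K(H) = -3 (K(H) = 7 - 1*10 = 7 - 10 = -3)
g = 3
q(E, h) = -358/(21 + 3*h)
r = -15/179 (r = 1/(-358/(21 + 3*3)) = 1/(-358/(21 + 9)) = 1/(-358/30) = 1/(-358*1/30) = 1/(-179/15) = -15/179 ≈ -0.083799)
X = -179/15 (X = 1/(-15/179) = -179/15 ≈ -11.933)
1/X = 1/(-179/15) = -15/179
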